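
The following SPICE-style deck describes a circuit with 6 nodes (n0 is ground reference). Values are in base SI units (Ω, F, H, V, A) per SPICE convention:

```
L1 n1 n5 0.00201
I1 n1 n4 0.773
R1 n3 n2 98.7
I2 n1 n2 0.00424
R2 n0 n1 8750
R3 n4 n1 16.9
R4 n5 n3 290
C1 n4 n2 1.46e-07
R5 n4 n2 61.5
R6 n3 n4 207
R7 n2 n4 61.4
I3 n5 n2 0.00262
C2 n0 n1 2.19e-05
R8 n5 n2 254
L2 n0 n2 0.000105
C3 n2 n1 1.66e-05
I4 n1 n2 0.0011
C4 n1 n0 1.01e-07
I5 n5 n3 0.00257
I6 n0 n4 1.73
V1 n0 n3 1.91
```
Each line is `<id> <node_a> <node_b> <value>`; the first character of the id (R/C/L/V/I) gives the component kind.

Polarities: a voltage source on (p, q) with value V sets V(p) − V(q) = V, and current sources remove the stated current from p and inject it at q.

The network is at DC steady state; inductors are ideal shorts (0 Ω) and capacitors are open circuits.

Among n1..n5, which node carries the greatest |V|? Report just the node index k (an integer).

Element admittances at DC:
  L1: short n1↔n5 (DC inductor)
  I1: injects 0.773 A into n4 (from n1)
  Y(R1) = 0.01013 S between n3,n2
  I2: injects 0.00424 A into n2 (from n1)
  Y(R2) = 0.0001143 S between n0,n1
  Y(R3) = 0.05917 S between n4,n1
  Y(R4) = 0.003448 S between n5,n3
  Y(C1) = 0.000 S between n4,n2
  Y(R5) = 0.01626 S between n4,n2
  Y(R6) = 0.004831 S between n3,n4
  Y(R7) = 0.01629 S between n2,n4
  I3: injects 0.00262 A into n2 (from n5)
  Y(C2) = 0.000 S between n0,n1
  Y(R8) = 0.003937 S between n5,n2
  L2: short n0↔n2 (DC inductor)
  Y(C3) = 0.000 S between n2,n1
  I4: injects 0.0011 A into n2 (from n1)
  Y(C4) = 0.000 S between n1,n0
  I5: injects 0.00257 A into n3 (from n5)
  I6: injects 1.73 A into n4 (from n0)
  V1: constraint V(n0)−V(n3) = 1.91
Assemble and solve the 8×8 MNA system:
  V(n1)=24.28  V(n2)=0.000  V(n3)=-1.910  V(n4)=40.71  V(n5)=24.28
  i(L1)=0.1911  i(L2)=-1.409  i(V1)=-0.3181

4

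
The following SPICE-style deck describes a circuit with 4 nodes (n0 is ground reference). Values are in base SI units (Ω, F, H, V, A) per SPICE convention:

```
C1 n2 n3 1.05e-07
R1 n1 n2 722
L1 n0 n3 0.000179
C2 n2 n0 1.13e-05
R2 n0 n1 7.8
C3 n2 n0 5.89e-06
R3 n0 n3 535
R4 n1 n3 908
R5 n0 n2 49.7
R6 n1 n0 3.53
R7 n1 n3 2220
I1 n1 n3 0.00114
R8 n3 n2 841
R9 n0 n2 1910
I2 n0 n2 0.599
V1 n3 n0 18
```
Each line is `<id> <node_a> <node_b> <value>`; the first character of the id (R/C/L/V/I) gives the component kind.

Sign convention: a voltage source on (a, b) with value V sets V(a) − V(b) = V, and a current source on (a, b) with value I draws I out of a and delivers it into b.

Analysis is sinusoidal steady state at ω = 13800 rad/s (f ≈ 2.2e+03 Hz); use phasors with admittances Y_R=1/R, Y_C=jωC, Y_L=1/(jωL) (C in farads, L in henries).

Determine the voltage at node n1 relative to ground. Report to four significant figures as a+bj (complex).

MNA unknowns: 3 node voltages V₁..V_3 plus 1 source current (V1)
C1: Y=0.000+0.001449j on G[2,3]
R1: Y=0.001385+0.000j on G[1,2]
L1: Y=0.000-0.4048j on G[0,3]
C2: Y=0.000+0.1559j on G[2,0]
R2: Y=0.1282+0.000j on G[0,1]
C3: Y=0.000+0.08128j on G[2,0]
R3: Y=0.001869+0.000j on G[0,3]
R4: Y=0.001101+0.000j on G[1,3]
R5: Y=0.02012+0.000j on G[0,2]
R6: Y=0.2833+0.000j on G[1,0]
R7: Y=0.0004505+0.000j on G[1,3]
I1: z[1]−=0.00114, z[3]+=0.00114
R8: Y=0.001189+0.000j on G[3,2]
R9: Y=0.0005236+0.000j on G[0,2]
I2: z[0]−=0.599, z[2]+=0.599
V1: row V3−V0=18, i_V1 at 3,0
solve → V1=0.06585-0.008572j, V2=0.3587-2.565j, V3=18.00+0.000j
aux → i_V1=-0.07759+7.258j

0.06585-0.008572j V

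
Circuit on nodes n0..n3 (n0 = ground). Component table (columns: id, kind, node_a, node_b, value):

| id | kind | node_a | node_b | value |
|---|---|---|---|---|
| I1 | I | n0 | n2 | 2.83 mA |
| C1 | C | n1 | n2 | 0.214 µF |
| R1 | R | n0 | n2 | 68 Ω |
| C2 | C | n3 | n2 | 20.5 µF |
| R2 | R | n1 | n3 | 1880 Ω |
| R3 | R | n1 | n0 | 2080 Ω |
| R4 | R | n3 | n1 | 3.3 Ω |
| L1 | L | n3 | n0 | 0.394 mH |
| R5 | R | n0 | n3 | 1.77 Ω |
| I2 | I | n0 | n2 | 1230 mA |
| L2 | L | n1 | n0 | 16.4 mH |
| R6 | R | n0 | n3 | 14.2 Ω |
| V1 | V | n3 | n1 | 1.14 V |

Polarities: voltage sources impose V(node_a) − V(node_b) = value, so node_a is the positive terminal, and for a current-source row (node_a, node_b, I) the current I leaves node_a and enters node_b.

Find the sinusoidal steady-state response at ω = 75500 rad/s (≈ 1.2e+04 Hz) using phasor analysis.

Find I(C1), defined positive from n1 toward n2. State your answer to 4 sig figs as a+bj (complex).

-0.01245-0.01833j A

Element admittances at ω=75500 rad/s:
  I1: injects 0.00283 A into n2 (from n0)
  Y(C1) = 0.000+0.01616j S between n1,n2
  Y(R1) = 0.01471+0.000j S between n0,n2
  Y(C2) = 0.000+1.548j S between n3,n2
  Y(R2) = 0.0005319+0.000j S between n1,n3
  Y(R3) = 0.0004808+0.000j S between n1,n0
  Y(R4) = 0.3030+0.000j S between n3,n1
  Y(L1) = 0.000-0.03362j S between n3,n0
  Y(R5) = 0.5650+0.000j S between n0,n3
  I2: injects 1.23 A into n2 (from n0)
  Y(L2) = 0.000-0.0008076j S between n1,n0
  Y(R6) = 0.07042+0.000j S between n0,n3
  V1: constraint V(n3)−V(n1) = 1.14
Assemble and solve the 4×4 MNA system:
  V(n1)=0.7498+0.1160j  V(n2)=1.884-0.6546j  V(n3)=1.890+0.1160j
  i(V1)=-0.3581-0.01888j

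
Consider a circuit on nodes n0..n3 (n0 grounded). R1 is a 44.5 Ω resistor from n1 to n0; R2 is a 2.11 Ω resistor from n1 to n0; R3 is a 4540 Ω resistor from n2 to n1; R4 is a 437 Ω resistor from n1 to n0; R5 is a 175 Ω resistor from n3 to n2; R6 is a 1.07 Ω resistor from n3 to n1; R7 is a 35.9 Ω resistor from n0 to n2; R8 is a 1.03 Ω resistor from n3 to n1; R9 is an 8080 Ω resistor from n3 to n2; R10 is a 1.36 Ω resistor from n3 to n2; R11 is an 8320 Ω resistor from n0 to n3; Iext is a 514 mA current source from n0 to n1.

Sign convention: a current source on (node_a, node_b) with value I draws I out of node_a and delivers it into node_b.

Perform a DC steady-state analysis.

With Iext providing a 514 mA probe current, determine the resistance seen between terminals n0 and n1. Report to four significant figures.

R_eq = 1.904 Ω

Element admittances at DC:
  Y(R1) = 0.02247 S between n1,n0
  Y(R2) = 0.4739 S between n1,n0
  Y(R3) = 0.0002203 S between n2,n1
  Y(R4) = 0.002288 S between n1,n0
  Y(R5) = 0.005714 S between n3,n2
  Y(R6) = 0.9346 S between n3,n1
  Y(R7) = 0.02786 S between n0,n2
  Y(R8) = 0.9709 S between n3,n1
  Y(R9) = 0.0001238 S between n3,n2
  Y(R10) = 0.7353 S between n3,n2
  Y(R11) = 0.0001202 S between n0,n3
  Iext: injects 0.514 A into n1 (from n0)
Assemble and solve the 3×3 MNA system:
  V(n1)=0.9785  V(n2)=0.9299  V(n3)=0.9649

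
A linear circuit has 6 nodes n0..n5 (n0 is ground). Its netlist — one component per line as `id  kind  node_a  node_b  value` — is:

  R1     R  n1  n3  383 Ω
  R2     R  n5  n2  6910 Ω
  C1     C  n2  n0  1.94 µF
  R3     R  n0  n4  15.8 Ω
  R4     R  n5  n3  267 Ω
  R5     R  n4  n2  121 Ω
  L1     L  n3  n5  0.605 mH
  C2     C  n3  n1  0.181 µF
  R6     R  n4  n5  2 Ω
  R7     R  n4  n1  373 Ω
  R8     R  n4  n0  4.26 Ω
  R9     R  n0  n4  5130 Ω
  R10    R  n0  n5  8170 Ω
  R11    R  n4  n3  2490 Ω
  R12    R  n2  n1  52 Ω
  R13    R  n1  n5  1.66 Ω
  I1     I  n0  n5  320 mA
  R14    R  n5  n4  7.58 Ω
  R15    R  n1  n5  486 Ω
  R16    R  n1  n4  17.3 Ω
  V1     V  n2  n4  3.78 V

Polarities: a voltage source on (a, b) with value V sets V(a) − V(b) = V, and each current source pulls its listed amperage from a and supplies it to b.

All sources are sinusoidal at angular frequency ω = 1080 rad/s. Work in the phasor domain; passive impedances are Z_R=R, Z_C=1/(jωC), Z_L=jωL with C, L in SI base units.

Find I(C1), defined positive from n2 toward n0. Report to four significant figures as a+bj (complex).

7.139e-05+0.01017j A

MNA unknowns: 5 node voltages V₁..V_5 plus 1 source current (V1)
R1: Y=0.002611+0.000j on G[1,3]
R2: Y=0.0001447+0.000j on G[5,2]
C1: Y=0.000+0.002095j on G[2,0]
R3: Y=0.06329+0.000j on G[0,4]
R4: Y=0.003745+0.000j on G[5,3]
R5: Y=0.008264+0.000j on G[4,2]
L1: Y=0.000-1.530j on G[3,5]
C2: Y=0.000+0.0001955j on G[3,1]
R6: Y=0.5000+0.000j on G[4,5]
R7: Y=0.002681+0.000j on G[4,1]
R8: Y=0.2347+0.000j on G[4,0]
R9: Y=0.0001949+0.000j on G[0,4]
R10: Y=0.0001224+0.000j on G[0,5]
R11: Y=0.0004016+0.000j on G[4,3]
R12: Y=0.01923+0.000j on G[2,1]
R13: Y=0.6024+0.000j on G[1,5]
I1: z[0]−=0.32, z[5]+=0.32
R14: Y=0.1319+0.000j on G[5,4]
R15: Y=0.002058+0.000j on G[1,5]
R16: Y=0.05780+0.000j on G[1,4]
V1: row V2−V4=3.78, i_V1 at 2,4
solve → V1=1.662-0.03408j, V2=4.852-0.03407j, V3=1.619-0.03414j, V4=1.072-0.03407j, V5=1.619-0.03407j
aux → i_V1=-0.09314-0.01017j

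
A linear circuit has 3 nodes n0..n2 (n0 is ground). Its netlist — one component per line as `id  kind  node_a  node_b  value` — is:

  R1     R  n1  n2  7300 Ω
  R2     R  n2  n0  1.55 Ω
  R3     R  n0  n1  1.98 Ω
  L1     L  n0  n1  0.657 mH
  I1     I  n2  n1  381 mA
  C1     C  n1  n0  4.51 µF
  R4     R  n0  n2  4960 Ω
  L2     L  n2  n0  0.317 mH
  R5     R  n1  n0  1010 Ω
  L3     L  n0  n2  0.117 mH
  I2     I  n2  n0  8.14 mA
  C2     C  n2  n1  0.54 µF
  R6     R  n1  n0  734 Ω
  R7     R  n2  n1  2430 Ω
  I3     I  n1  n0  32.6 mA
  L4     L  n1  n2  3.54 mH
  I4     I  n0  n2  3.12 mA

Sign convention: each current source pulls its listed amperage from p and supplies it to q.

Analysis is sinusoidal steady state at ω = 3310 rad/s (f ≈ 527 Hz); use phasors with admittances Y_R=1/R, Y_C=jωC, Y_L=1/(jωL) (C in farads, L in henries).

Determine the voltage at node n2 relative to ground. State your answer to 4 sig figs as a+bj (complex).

-0.009972-0.09710j V

Apply KCL at each of the 2 non-ground nodes and solve the resulting linear system.
Node n1: branches {R1, R3, L1, I1, C1, R5, C2, R6, R7, I3, L4} → V_1 = 0.3209+0.3354j
Node n2: branches {R1, R2, I1, R4, L2, L3, I2, C2, R7, L4, I4} → V_2 = -0.009972-0.09710j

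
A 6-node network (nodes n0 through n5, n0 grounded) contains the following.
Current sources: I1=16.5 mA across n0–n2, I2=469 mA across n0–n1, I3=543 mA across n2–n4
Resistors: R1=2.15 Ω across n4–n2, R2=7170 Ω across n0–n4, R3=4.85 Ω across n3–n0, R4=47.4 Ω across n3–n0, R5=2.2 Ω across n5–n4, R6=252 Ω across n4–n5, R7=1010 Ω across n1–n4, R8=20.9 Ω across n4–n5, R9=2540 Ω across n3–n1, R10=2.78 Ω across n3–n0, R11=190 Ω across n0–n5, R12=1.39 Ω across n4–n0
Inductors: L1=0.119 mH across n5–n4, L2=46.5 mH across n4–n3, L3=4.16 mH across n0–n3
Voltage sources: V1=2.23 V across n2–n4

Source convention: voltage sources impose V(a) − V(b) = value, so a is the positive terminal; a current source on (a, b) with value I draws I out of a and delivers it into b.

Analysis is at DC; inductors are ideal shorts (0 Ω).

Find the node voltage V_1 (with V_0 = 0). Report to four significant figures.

338.9 V

MNA unknowns: 5 node voltages V₁..V_5 plus 4 source currents (L1, L2, L3, V1)
I1: z[0]−=0.0165, z[2]+=0.0165
R1: Y=0.4651 on G[4,2]
R2: Y=0.0001395 on G[0,4]
R3: Y=0.2062 on G[3,0]
L1: row V5−V4=0, i_L1 at 5,4
I2: z[0]−=0.469, z[1]+=0.469
L2: row V4−V3=0, i_L2 at 4,3
R4: Y=0.02110 on G[3,0]
R5: Y=0.4545 on G[5,4]
R6: Y=0.003968 on G[4,5]
R7: Y=0.0009901 on G[1,4]
I3: z[2]−=0.543, z[4]+=0.543
R8: Y=0.04785 on G[4,5]
R9: Y=0.0003937 on G[3,1]
R10: Y=0.3597 on G[3,0]
R11: Y=0.005263 on G[0,5]
R12: Y=0.7194 on G[4,0]
L3: row V0−V3=0, i_L3 at 0,3
V1: row V2−V4=2.23, i_V1 at 2,4
solve → V1=338.9, V2=2.230, V3=0.000, V4=0.000, V5=0.000
aux → i_L1=0.000, i_L2=0.3521, i_L3=-0.4855, i_V1=-1.564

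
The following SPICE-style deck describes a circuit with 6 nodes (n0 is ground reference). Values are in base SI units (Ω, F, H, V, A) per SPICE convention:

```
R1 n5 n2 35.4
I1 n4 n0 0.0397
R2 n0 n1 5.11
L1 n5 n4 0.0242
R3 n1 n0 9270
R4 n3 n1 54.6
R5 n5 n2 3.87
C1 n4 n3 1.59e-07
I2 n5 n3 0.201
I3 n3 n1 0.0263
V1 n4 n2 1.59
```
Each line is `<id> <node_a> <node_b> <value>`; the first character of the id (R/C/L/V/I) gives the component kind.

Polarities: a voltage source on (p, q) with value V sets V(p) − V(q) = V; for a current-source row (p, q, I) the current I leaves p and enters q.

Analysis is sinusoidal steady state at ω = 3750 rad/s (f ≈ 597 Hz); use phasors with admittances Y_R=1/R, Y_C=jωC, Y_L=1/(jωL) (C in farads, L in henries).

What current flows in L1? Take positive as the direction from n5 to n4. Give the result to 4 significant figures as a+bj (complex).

-0.0009691+0.02521j A

Apply KCL at each of the 5 non-ground nodes and solve the resulting linear system.
Node n1: branches {R2, R3, R4, I3} → V_1 = -0.2028+0.000j
Node n2: branches {R1, R5, V1} → V_2 = -5.396+403.7j
Node n3: branches {R4, C1, I2, I3} → V_3 = -3.806+0.000j
Node n4: branches {I1, L1, C1, V1} → V_4 = -3.806+403.7j
Node n5: branches {R1, L1, R5, I2} → V_5 = -6.094+403.6j
Source currents: i(V1)=0.2000+0.02521j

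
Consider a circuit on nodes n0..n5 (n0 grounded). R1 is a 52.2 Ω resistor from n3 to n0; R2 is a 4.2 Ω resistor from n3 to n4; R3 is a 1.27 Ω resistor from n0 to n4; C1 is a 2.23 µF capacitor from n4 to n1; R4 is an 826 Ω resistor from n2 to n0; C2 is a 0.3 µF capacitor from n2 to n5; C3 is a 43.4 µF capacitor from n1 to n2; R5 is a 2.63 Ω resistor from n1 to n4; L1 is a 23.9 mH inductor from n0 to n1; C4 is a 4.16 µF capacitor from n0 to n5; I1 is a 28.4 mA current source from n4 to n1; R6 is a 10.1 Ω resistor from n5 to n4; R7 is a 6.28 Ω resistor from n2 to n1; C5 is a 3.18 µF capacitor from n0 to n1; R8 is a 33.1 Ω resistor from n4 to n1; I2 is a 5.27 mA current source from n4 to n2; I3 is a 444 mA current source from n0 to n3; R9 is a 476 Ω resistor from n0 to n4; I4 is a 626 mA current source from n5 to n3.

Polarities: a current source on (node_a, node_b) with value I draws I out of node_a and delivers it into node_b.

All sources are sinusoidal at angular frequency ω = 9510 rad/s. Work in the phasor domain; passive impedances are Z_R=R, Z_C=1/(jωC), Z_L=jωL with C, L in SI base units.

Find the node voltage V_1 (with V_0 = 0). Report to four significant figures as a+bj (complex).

Apply KCL at each of the 5 non-ground nodes and solve the resulting linear system.
Node n1: branches {C1, C3, R5, L1, I1, R7, C5, R8} → V_1 = 0.6358+0.1325j
Node n2: branches {R4, C2, C3, R7, I2} → V_2 = 0.6018+0.1232j
Node n3: branches {R1, R2, I3, I4} → V_3 = 4.684+0.1979j
Node n4: branches {R2, R3, C1, R5, I1, R6, R8, I2, R9} → V_4 = 0.5664+0.2139j
Node n5: branches {C2, C4, R6, I4} → V_5 = -4.783+2.280j

0.6358+0.1325j V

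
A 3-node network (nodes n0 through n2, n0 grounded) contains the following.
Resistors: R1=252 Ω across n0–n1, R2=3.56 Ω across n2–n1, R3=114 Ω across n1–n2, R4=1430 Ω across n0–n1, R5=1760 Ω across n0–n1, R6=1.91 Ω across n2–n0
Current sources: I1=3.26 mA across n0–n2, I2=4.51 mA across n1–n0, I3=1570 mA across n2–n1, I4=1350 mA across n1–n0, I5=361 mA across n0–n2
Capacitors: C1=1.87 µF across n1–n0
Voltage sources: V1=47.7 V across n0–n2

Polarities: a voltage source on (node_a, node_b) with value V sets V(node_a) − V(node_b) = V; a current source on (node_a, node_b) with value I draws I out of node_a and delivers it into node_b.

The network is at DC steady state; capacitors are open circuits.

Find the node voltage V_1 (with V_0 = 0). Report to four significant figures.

-46.12 V

Element admittances at DC:
  Y(R1) = 0.003968 S between n0,n1
  Y(R2) = 0.2809 S between n2,n1
  I1: injects 0.00326 A into n2 (from n0)
  Y(R3) = 0.008772 S between n1,n2
  I2: injects 0.00451 A into n0 (from n1)
  I3: injects 1.57 A into n1 (from n2)
  I4: injects 1.35 A into n0 (from n1)
  Y(C1) = 0.000 S between n1,n0
  Y(R4) = 0.0006993 S between n0,n1
  I5: injects 0.361 A into n2 (from n0)
  Y(R5) = 0.0005682 S between n0,n1
  Y(R6) = 0.5236 S between n2,n0
  V1: constraint V(n0)−V(n2) = 47.7
Assemble and solve the 3×3 MNA system:
  V(n1)=-46.12  V(n2)=-47.70
  i(V1)=-24.23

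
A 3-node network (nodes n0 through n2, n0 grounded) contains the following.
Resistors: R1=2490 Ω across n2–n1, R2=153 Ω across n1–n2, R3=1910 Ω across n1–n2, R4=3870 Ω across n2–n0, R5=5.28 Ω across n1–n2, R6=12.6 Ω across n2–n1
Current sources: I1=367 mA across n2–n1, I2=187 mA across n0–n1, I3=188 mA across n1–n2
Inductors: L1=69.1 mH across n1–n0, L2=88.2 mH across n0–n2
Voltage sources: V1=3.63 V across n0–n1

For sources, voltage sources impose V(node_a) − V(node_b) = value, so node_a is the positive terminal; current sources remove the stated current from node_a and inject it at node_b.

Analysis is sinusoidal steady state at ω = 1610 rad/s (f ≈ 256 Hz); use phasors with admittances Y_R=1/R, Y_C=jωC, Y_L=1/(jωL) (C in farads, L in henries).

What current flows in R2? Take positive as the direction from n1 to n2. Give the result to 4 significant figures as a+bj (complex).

0.004191+0.0007111j A

Apply KCL at each of the 2 non-ground nodes and solve the resulting linear system.
Node n1: branches {R1, I1, R2, R3, L1, I2, R5, I3, R6, V1} → V_1 = -3.630+0.000j
Node n2: branches {R1, I1, R2, R3, L2, R4, R5, I3, R6} → V_2 = -4.271-0.1088j
Source currents: i(V1)=-0.1889+0.06268j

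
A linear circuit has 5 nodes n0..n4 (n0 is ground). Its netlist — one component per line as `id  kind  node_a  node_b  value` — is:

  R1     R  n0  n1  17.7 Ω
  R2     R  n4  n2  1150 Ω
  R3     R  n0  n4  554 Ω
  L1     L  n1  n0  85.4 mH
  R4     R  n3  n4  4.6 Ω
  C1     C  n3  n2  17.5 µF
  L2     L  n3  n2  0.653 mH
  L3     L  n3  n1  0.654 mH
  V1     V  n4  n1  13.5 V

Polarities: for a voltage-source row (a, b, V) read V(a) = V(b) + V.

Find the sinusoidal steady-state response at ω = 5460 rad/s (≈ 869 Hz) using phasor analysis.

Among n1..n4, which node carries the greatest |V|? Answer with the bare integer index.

MNA unknowns: 4 node voltages V₁..V_4 plus 1 source current (V1)
R1: Y=0.05650+0.000j on G[0,1]
R2: Y=0.0008696+0.000j on G[4,2]
R3: Y=0.001805+0.000j on G[0,4]
L1: Y=0.000-0.002145j on G[1,0]
R4: Y=0.2174+0.000j on G[3,4]
C1: Y=0.000+0.09555j on G[3,2]
L2: Y=0.000-0.2805j on G[3,2]
L3: Y=0.000-0.2800j on G[3,1]
V1: row V4−V1=13.5, i_V1 at 4,1
solve → V1=-0.4174-0.01535j, V2=4.715+6.569j, V3=4.684+6.530j, V4=13.08-0.01535j
aux → i_V1=-1.857+1.429j

4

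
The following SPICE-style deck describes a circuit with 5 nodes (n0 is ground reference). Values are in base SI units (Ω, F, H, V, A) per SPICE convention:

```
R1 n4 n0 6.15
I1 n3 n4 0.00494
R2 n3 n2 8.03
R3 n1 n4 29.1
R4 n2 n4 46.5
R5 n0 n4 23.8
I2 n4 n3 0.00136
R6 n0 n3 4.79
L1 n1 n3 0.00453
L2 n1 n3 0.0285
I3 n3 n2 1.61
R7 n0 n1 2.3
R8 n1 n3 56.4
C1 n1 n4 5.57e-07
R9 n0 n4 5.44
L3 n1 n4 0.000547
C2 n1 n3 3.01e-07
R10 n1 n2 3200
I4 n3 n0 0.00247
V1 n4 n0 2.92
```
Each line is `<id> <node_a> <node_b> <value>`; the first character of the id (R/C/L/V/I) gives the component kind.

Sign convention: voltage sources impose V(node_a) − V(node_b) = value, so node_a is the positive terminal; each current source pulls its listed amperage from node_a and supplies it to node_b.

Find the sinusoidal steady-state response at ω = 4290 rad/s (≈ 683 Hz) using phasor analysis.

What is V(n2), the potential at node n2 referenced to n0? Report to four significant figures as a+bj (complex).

10.72-0.5064j V

Apply KCL at each of the 4 non-ground nodes and solve the resulting linear system.
Node n1: branches {R3, L1, L2, R7, R8, C1, L3, C2, R10} → V_1 = 1.287-1.188j
Node n2: branches {R2, R4, I3, R10} → V_2 = 10.72-0.5064j
Node n3: branches {I1, R2, I2, R6, L1, L2, I3, R8, C2, I4} → V_3 = -0.8334-0.5921j
Node n4: branches {R1, I1, R3, R4, R5, I2, C1, R9, L3, V1} → V_4 = 2.920+0.000j
Source currents: i(V1)=-1.522+0.6402j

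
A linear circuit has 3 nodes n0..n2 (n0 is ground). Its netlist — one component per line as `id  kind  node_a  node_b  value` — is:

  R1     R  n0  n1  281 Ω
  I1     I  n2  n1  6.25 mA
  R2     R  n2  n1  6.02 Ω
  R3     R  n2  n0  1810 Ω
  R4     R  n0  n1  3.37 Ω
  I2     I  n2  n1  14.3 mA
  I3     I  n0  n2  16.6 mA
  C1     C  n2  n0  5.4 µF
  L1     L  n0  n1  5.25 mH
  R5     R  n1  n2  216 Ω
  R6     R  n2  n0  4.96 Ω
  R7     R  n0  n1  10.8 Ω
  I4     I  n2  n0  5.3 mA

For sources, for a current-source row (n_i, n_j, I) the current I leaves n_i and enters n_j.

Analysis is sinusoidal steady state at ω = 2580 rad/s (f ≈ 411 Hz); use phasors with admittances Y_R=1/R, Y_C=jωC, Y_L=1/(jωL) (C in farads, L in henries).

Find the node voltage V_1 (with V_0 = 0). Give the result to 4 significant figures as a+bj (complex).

0.03286+0.005125j V

MNA unknowns: 2 node voltages V₁..V_2
R1: Y=0.003559+0.000j on G[0,1]
I1: z[2]−=0.00625, z[1]+=0.00625
R2: Y=0.1661+0.000j on G[2,1]
R3: Y=0.0005525+0.000j on G[2,0]
R4: Y=0.2967+0.000j on G[0,1]
I2: z[2]−=0.0143, z[1]+=0.0143
I3: z[0]−=0.0166, z[2]+=0.0166
C1: Y=0.000+0.01393j on G[2,0]
L1: Y=0.000-0.07383j on G[0,1]
R5: Y=0.004630+0.000j on G[1,2]
R6: Y=0.2016+0.000j on G[2,0]
R7: Y=0.09259+0.000j on G[0,1]
I4: z[2]−=0.0053, z[0]+=0.0053
solve → V1=0.03286+0.005125j, V2=-0.009657+0.002707j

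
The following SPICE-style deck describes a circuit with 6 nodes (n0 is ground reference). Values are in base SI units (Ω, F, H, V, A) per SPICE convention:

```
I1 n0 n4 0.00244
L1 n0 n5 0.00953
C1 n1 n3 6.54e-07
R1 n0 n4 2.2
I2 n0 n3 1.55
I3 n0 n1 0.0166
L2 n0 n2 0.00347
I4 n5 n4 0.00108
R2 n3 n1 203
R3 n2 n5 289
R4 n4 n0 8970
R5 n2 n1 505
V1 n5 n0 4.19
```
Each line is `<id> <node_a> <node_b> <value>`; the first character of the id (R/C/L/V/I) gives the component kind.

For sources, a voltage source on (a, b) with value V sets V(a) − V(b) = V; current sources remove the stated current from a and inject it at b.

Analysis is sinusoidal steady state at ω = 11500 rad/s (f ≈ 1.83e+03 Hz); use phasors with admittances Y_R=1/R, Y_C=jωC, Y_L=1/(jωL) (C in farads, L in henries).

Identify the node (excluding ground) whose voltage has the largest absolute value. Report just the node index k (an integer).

Apply KCL at each of the 5 non-ground nodes and solve the resulting linear system.
Node n1: branches {C1, I3, R2, R5} → V_1 = 799.7+61.91j
Node n2: branches {L2, R3, R5} → V_2 = 8.549+61.91j
Node n3: branches {C1, I2, R2} → V_3 = 894.1-82.31j
Node n4: branches {I1, R1, I4, R4} → V_4 = 0.007742+0.000j
Node n5: branches {L1, I4, R3, V1} → V_5 = 4.190+0.000j
Source currents: i(V1)=0.01400+0.2525j

3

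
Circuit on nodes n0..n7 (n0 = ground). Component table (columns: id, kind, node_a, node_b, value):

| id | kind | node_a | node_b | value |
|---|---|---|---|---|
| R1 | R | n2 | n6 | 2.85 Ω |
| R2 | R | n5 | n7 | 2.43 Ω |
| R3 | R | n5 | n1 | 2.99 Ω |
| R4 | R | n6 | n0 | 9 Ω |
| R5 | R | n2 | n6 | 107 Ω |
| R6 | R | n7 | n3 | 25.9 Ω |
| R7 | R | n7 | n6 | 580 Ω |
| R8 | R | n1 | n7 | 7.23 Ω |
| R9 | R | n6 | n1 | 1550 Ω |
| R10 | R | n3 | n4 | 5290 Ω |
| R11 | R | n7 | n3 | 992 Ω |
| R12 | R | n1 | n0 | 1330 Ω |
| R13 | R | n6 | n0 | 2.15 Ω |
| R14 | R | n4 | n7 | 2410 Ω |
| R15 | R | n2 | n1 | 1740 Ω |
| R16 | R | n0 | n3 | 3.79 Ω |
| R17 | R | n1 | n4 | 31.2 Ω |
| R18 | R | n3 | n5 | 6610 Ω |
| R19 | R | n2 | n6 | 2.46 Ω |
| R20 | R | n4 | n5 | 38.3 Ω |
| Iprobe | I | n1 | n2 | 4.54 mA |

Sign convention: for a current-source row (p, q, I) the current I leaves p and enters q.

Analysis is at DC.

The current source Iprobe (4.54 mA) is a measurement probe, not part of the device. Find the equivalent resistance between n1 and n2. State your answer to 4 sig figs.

R_eq = 31.47 Ω

Element admittances at DC:
  Y(R1) = 0.3509 S between n2,n6
  Y(R2) = 0.4115 S between n5,n7
  Y(R3) = 0.3344 S between n5,n1
  Y(R4) = 0.1111 S between n6,n0
  Y(R5) = 0.009346 S between n2,n6
  Y(R6) = 0.03861 S between n7,n3
  Y(R7) = 0.001724 S between n7,n6
  Y(R8) = 0.1383 S between n1,n7
  Y(R9) = 0.0006452 S between n6,n1
  Y(R10) = 0.0001890 S between n3,n4
  Y(R11) = 0.001008 S between n7,n3
  Y(R12) = 0.0007519 S between n1,n0
  Y(R13) = 0.4651 S between n6,n0
  Y(R14) = 0.0004149 S between n4,n7
  Y(R15) = 0.0005747 S between n2,n1
  Y(R16) = 0.2639 S between n0,n3
  Y(R17) = 0.03205 S between n1,n4
  Y(R18) = 0.0001513 S between n3,n5
  Y(R19) = 0.4065 S between n2,n6
  Y(R20) = 0.02611 S between n4,n5
  Iprobe: injects 0.00454 A into n2 (from n1)
Assemble and solve the 7×7 MNA system:
  V(n1)=-0.1298  V(n2)=0.01303  V(n3)=-0.01538  V(n4)=-0.1262  V(n5)=-0.1228  V(n6)=0.007212  V(n7)=-0.1169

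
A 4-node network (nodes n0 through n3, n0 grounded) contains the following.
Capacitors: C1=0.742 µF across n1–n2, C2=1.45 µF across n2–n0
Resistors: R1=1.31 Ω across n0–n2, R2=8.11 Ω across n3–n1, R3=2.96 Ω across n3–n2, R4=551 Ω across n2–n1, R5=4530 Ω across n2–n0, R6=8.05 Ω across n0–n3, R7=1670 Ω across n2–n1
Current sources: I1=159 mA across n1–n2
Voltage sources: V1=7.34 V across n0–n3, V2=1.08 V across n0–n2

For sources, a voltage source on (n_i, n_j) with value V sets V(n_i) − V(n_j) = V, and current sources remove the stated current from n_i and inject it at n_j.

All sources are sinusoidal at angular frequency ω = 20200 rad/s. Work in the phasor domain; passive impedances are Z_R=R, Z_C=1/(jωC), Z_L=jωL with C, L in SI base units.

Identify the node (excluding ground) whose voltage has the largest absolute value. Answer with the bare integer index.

1

MNA unknowns: 3 node voltages V₁..V_3 plus 2 source currents (V1, V2)
C1: Y=0.000+0.01499j on G[1,2]
R1: Y=0.7634+0.000j on G[0,2]
R2: Y=0.1233+0.000j on G[3,1]
R3: Y=0.3378+0.000j on G[3,2]
C2: Y=0.000+0.02929j on G[2,0]
I1: z[1]−=0.159, z[2]+=0.159
R4: Y=0.001815+0.000j on G[2,1]
R5: Y=0.0002208+0.000j on G[2,0]
R6: Y=0.1242+0.000j on G[0,3]
R7: Y=0.0005988+0.000j on G[2,1]
V1: row V0−V3=7.34, i_V1 at 0,3
V2: row V0−V2=1.08, i_V2 at 0,2
solve → V1=-8.381+0.8704j, V2=-1.080+0.000j, V3=-7.340+0.000j
aux → i_V1=-2.898-0.1073j, i_V2=1.162+0.07569j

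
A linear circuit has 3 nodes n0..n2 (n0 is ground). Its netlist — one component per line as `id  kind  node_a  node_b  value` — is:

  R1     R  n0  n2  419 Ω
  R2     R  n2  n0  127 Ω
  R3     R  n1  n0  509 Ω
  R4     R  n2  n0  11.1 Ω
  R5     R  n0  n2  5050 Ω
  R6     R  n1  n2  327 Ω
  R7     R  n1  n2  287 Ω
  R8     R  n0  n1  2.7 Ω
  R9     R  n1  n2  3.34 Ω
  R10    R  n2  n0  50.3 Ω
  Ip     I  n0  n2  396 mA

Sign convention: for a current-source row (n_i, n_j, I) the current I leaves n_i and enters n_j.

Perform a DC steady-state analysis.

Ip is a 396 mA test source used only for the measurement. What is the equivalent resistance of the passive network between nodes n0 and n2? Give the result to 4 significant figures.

Apply KCL at each of the 2 non-ground nodes and solve the resulting linear system.
Node n1: branches {R3, R6, R7, R8, R9} → V_1 = 0.6194
Node n2: branches {R1, R2, R4, R5, R6, R7, R9, R10, Ip} → V_2 = 1.373

R_eq = 3.468 Ω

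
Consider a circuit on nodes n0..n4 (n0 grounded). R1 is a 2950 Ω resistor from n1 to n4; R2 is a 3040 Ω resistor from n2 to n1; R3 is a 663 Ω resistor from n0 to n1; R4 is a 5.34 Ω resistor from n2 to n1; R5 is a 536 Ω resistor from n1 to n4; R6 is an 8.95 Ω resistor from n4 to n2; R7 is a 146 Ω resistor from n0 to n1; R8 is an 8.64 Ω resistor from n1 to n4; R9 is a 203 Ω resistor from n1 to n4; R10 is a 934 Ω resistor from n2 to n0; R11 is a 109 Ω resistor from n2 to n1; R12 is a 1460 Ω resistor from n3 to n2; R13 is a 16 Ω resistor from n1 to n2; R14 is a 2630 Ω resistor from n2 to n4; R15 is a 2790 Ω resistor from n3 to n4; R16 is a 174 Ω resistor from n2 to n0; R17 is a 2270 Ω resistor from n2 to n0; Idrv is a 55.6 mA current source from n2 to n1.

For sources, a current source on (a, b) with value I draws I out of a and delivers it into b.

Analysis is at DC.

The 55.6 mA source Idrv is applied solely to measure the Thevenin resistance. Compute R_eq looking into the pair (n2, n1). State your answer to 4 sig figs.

R_eq = 3.107 Ω

Apply KCL at each of the 4 non-ground nodes and solve the resulting linear system.
Node n1: branches {R1, R2, R3, R4, R5, R7, R8, R9, R11, R13, Idrv} → V_1 = 0.08030
Node n2: branches {R2, R4, R6, R10, R11, R12, R13, R14, R16, R17, Idrv} → V_2 = -0.09246
Node n3: branches {R12, R15} → V_3 = -0.06146
Node n4: branches {R1, R5, R6, R8, R9, R14, R15} → V_4 = -0.002216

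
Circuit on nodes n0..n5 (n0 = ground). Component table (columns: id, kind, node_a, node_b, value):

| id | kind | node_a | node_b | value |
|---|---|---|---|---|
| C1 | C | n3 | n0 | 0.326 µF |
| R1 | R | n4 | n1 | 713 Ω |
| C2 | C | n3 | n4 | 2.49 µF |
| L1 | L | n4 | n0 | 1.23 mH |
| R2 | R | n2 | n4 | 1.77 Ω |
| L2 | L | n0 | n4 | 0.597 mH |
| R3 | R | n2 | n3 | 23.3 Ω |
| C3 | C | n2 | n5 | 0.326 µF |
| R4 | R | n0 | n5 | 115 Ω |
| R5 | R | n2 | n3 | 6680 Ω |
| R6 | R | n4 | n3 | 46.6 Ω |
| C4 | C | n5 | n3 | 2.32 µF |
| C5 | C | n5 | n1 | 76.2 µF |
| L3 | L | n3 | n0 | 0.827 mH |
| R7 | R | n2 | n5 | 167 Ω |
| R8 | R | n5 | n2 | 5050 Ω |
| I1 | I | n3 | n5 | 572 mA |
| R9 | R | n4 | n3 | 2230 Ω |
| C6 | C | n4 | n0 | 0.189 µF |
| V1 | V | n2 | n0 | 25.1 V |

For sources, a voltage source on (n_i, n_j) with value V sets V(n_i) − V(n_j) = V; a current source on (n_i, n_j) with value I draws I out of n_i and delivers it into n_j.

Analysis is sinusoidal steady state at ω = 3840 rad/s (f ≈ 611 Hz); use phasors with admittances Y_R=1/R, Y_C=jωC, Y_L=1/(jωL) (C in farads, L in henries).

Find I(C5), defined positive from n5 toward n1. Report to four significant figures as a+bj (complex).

0.03038-0.04226j A

Apply KCL at each of the 5 non-ground nodes and solve the resulting linear system.
Node n1: branches {R1, C5} → V_1 = 32.71-18.11j
Node n2: branches {R2, R3, C3, R5, R7, R8, V1} → V_2 = 25.10+0.000j
Node n3: branches {C1, C2, R3, R5, R6, C4, L3, I1, R9} → V_3 = -1.562+3.049j
Node n4: branches {R1, C2, L1, R2, L2, R6, R9, C6} → V_4 = 11.05+12.02j
Node n5: branches {C3, R4, C4, C5, R7, R8, I1} → V_5 = 32.57-18.22j
Source currents: i(V1)=-9.018+6.819j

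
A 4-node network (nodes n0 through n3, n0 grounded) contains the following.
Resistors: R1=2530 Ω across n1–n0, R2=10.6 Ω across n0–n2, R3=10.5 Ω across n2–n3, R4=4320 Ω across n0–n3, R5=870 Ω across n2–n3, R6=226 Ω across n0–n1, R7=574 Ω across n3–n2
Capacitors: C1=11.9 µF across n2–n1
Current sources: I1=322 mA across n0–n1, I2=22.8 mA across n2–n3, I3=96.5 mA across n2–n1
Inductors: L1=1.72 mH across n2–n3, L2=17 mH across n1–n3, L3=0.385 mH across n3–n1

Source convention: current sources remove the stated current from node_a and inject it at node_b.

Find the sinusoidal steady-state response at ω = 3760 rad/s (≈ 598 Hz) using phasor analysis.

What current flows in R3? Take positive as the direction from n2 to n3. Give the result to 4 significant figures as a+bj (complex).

Element admittances at ω=3760 rad/s:
  Y(R1) = 0.0003953+0.000j S between n1,n0
  Y(R2) = 0.09434+0.000j S between n0,n2
  Y(C1) = 0.000+0.04474j S between n2,n1
  Y(R3) = 0.09524+0.000j S between n2,n3
  Y(R4) = 0.0002315+0.000j S between n0,n3
  Y(R5) = 0.001149+0.000j S between n2,n3
  I1: injects 0.322 A into n1 (from n0)
  Y(L1) = 0.000-0.1546j S between n2,n3
  Y(R6) = 0.004425+0.000j S between n0,n1
  Y(L2) = 0.000-0.01564j S between n1,n3
  Y(R7) = 0.001742+0.000j S between n3,n2
  I2: injects 0.0228 A into n3 (from n2)
  Y(L3) = 0.000-0.6908j S between n3,n1
  I3: injects 0.0965 A into n1 (from n2)
Assemble and solve the 3×3 MNA system:
  V(n1)=5.416+2.762j  V(n2)=3.124-0.1461j  V(n3)=5.252+2.022j

-0.2027-0.2065j A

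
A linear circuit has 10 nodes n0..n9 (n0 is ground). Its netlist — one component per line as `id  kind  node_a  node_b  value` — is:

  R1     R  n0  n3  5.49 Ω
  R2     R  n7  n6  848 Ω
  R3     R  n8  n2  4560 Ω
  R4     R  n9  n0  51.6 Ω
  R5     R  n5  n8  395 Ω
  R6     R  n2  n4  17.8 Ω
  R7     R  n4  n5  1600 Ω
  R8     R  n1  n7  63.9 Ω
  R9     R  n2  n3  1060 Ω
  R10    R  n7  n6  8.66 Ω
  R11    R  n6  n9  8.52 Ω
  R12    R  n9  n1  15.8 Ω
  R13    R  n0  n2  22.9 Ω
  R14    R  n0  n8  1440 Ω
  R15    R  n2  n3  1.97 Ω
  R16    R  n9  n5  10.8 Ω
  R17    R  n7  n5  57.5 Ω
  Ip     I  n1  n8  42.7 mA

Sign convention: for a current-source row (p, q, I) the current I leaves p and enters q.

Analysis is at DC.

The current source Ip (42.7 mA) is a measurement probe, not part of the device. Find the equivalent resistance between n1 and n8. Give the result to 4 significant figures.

Apply KCL at each of the 9 non-ground nodes and solve the resulting linear system.
Node n1: branches {R8, R12, Ip} → V_1 = -1.114
Node n2: branches {R3, R6, R9, R13, R15} → V_2 = 0.01398
Node n3: branches {R1, R9, R15} → V_3 = 0.01030
Node n4: branches {R6, R7} → V_4 = 0.01072
Node n5: branches {R5, R7, R16, R17} → V_5 = -0.2826
Node n6: branches {R2, R10, R11} → V_6 = -0.5850
Node n7: branches {R2, R8, R10, R17} → V_7 = -0.6052
Node n8: branches {R3, R5, R14, Ip} → V_8 = 12.19
Node n9: branches {R4, R11, R12, R16} → V_9 = -0.5650

R_eq = 311.5 Ω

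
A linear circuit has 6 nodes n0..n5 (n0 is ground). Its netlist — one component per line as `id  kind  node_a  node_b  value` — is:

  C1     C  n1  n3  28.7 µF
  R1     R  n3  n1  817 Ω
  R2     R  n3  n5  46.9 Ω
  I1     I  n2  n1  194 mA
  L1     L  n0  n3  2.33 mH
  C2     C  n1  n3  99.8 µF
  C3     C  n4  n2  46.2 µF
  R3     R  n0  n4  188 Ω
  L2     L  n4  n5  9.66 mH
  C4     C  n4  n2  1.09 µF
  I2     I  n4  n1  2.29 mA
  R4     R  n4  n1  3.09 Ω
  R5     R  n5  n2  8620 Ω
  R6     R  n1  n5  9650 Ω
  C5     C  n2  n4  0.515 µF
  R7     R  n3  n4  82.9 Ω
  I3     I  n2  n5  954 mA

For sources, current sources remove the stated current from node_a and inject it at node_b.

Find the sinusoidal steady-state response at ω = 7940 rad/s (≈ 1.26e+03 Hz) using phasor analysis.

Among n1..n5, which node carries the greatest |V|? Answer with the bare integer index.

Element admittances at ω=7940 rad/s:
  Y(C1) = 0.000+0.2279j S between n1,n3
  Y(R1) = 0.001224+0.000j S between n3,n1
  Y(R2) = 0.02132+0.000j S between n3,n5
  I1: injects 0.194 A into n1 (from n2)
  Y(L1) = 0.000-0.05405j S between n0,n3
  Y(C2) = 0.000+0.7924j S between n1,n3
  Y(C3) = 0.000+0.3668j S between n4,n2
  Y(R3) = 0.005319+0.000j S between n0,n4
  Y(L2) = 0.000-0.01304j S between n4,n5
  Y(C4) = 0.000+0.008655j S between n4,n2
  I2: injects 0.00229 A into n1 (from n4)
  Y(R4) = 0.3236+0.000j S between n4,n1
  Y(R5) = 0.0001160+0.000j S between n5,n2
  Y(R6) = 0.0001036+0.000j S between n1,n5
  Y(C5) = 0.000+0.004089j S between n2,n4
  Y(R7) = 0.01206+0.000j S between n3,n4
  I3: injects 0.954 A into n5 (from n2)
Assemble and solve the 5×5 MNA system:
  V(n1)=-0.4663+0.8966j  V(n2)=-2.979+2.573j  V(n3)=-0.04338+0.2937j  V(n4)=-2.985-0.4408j  V(n5)=31.24+21.02j

5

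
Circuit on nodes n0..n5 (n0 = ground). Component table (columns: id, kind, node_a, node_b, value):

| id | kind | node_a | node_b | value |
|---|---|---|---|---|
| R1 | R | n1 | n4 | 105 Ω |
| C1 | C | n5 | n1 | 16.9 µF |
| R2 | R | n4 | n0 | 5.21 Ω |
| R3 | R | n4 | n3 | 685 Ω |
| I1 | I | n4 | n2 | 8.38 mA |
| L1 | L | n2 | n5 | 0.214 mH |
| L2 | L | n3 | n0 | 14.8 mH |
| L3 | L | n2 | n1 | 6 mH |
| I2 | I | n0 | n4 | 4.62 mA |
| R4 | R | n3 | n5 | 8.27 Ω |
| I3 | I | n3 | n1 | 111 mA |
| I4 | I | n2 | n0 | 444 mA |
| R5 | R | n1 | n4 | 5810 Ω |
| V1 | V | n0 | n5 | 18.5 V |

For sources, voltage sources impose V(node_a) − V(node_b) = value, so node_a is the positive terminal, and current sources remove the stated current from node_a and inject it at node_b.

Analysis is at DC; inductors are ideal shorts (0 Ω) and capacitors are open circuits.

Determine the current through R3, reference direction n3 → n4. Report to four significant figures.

0.001316 A

MNA unknowns: 5 node voltages V₁..V_5 plus 4 source currents (L1, L2, L3, V1)
R1: Y=0.009524 on G[1,4]
C1: Y=0.000 on G[5,1]
R2: Y=0.1919 on G[4,0]
R3: Y=0.001460 on G[4,3]
I1: z[4]−=0.00838, z[2]+=0.00838
L1: row V2−V5=0, i_L1 at 2,5
L2: row V3−V0=0, i_L2 at 3,0
L3: row V2−V1=0, i_L3 at 2,1
I2: z[0]−=0.00462, z[4]+=0.00462
R4: Y=0.1209 on G[3,5]
I3: z[3]−=0.111, z[1]+=0.111
I4: z[2]−=0.444, z[0]+=0.444
R5: Y=0.0001721 on G[1,4]
V1: row V0−V5=18.5, i_V1 at 0,5
solve → V1=-18.50, V2=-18.50, V3=0.000, V4=-0.9017, V5=-18.50
aux → i_L1=-0.1540, i_L2=-2.349, i_L3=-0.2816, i_V1=-2.083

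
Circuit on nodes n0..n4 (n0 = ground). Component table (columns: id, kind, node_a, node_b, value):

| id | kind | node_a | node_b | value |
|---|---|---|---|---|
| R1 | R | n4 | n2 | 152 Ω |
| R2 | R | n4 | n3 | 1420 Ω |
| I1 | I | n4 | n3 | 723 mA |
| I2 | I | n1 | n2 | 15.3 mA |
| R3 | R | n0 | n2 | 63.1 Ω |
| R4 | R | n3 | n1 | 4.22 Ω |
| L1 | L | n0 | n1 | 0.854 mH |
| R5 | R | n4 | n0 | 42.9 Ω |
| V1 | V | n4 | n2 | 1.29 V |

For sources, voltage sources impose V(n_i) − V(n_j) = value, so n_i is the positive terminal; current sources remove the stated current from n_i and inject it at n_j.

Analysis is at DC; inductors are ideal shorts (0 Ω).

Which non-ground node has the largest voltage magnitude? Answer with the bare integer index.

Element admittances at DC:
  Y(R1) = 0.006579 S between n4,n2
  Y(R2) = 0.0007042 S between n4,n3
  I1: injects 0.723 A into n3 (from n4)
  I2: injects 0.0153 A into n2 (from n1)
  Y(R3) = 0.01585 S between n0,n2
  Y(R4) = 0.2370 S between n3,n1
  L1: short n0↔n1 (DC inductor)
  Y(R5) = 0.02331 S between n4,n0
  V1: constraint V(n4)−V(n2) = 1.29
Assemble and solve the 6×6 MNA system:
  V(n1)=0.000  V(n2)=-18.48  V(n3)=2.991  V(n4)=-17.19
  i(L1)=-0.6935  i(V1)=-0.3166

2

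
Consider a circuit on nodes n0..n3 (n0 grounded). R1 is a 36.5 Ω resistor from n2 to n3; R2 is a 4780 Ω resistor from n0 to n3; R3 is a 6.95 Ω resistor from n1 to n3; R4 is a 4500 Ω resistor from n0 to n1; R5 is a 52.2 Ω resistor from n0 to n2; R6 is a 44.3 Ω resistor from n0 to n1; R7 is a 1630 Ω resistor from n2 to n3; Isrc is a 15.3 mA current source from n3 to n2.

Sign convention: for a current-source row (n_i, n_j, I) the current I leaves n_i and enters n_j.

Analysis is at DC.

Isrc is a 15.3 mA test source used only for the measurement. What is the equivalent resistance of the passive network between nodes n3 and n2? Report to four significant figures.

R_eq = 26.48 Ω

MNA unknowns: 3 node voltages V₁..V_3
R1: Y=0.02740 on G[2,3]
R2: Y=0.0002092 on G[0,3]
R3: Y=0.1439 on G[1,3]
R4: Y=0.0002222 on G[0,1]
R5: Y=0.01916 on G[0,2]
R6: Y=0.02257 on G[0,1]
R7: Y=0.0006135 on G[2,3]
Isrc: z[3]−=0.0153, z[2]+=0.0153
solve → V1=-0.1716, V2=0.2063, V3=-0.1988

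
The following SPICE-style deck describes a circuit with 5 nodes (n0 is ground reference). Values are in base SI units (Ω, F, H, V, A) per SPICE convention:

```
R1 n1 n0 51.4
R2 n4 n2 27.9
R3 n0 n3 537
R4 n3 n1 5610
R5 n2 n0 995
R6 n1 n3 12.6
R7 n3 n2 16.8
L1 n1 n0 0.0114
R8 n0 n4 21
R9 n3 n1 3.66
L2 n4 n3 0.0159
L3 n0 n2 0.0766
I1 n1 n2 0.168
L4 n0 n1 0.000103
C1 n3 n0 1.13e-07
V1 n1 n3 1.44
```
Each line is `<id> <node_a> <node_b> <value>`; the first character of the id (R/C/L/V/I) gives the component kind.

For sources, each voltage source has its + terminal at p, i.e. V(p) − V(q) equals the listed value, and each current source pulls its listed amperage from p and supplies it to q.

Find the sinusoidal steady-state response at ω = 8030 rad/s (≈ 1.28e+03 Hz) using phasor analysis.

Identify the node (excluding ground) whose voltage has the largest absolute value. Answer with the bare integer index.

3

MNA unknowns: 4 node voltages V₁..V_4 plus 1 source current (V1)
R1: Y=0.01946+0.000j on G[1,0]
R2: Y=0.03584+0.000j on G[4,2]
R3: Y=0.001862+0.000j on G[0,3]
R4: Y=0.0001783+0.000j on G[3,1]
R5: Y=0.001005+0.000j on G[2,0]
R6: Y=0.07937+0.000j on G[1,3]
R7: Y=0.05952+0.000j on G[3,2]
L1: Y=0.000-0.01092j on G[1,0]
R8: Y=0.04762+0.000j on G[0,4]
R9: Y=0.2732+0.000j on G[3,1]
L2: Y=0.000-0.007832j on G[4,3]
L3: Y=0.000-0.001626j on G[0,2]
I1: z[1]−=0.168, z[2]+=0.168
L4: Y=0.000-1.209j on G[0,1]
C1: Y=0.000+0.0009074j on G[3,0]
V1: row V1−V3=1.44, i_V1 at 1,3
solve → V1=0.005603-0.01495j, V2=1.009+0.08598j, V3=-1.434-0.01495j, V4=0.4123+0.2102j
aux → i_V1=-0.6579+0.007127j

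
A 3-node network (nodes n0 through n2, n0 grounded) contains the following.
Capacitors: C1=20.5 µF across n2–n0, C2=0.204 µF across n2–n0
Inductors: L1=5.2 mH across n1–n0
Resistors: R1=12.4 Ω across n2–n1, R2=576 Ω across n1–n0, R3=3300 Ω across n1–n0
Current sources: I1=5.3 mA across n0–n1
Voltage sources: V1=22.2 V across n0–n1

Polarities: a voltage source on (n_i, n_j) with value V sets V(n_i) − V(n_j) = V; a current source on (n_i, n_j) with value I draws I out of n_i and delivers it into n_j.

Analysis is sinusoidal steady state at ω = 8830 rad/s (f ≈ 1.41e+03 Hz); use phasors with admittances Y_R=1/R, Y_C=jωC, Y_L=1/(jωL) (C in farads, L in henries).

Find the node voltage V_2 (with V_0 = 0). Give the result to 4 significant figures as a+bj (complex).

Apply KCL at each of the 2 non-ground nodes and solve the resulting linear system.
Node n1: branches {L1, R1, R2, I1, R3, V1} → V_1 = -22.20+0.000j
Node n2: branches {C1, C2, R1} → V_2 = -3.616+8.198j
Source currents: i(V1)=-1.549-0.1776j

-3.616+8.198j V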